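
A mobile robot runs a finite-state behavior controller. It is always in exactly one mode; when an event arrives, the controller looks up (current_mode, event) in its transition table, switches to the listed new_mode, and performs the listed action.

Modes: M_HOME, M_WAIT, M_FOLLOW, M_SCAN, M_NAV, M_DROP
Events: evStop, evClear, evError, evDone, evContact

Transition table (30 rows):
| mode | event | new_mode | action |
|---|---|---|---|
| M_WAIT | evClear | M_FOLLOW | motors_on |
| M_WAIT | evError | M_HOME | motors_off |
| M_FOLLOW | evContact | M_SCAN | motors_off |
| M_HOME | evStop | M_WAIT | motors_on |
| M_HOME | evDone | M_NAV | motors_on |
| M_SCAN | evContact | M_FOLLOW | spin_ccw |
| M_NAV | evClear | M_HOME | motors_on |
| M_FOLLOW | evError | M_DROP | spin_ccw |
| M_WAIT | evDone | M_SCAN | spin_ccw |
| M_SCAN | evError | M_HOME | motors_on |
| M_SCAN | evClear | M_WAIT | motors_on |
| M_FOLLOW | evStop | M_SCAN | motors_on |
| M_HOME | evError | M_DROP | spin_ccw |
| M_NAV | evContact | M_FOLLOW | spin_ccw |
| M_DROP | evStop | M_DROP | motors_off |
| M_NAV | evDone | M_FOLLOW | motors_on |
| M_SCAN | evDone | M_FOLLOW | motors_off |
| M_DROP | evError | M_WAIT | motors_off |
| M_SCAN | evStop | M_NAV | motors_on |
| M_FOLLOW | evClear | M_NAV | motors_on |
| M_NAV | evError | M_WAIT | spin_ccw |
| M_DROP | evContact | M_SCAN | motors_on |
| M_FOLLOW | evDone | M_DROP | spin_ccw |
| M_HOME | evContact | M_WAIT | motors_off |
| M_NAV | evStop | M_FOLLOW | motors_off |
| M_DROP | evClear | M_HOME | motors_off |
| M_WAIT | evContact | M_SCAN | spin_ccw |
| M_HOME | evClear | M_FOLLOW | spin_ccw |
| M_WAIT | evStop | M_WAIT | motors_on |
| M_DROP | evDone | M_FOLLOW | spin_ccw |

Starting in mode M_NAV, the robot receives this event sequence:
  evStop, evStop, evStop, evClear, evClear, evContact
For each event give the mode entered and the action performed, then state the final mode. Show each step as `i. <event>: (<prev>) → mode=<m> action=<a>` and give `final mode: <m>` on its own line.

1. evStop: (M_NAV) → mode=M_FOLLOW action=motors_off
2. evStop: (M_FOLLOW) → mode=M_SCAN action=motors_on
3. evStop: (M_SCAN) → mode=M_NAV action=motors_on
4. evClear: (M_NAV) → mode=M_HOME action=motors_on
5. evClear: (M_HOME) → mode=M_FOLLOW action=spin_ccw
6. evContact: (M_FOLLOW) → mode=M_SCAN action=motors_off

final mode: M_SCAN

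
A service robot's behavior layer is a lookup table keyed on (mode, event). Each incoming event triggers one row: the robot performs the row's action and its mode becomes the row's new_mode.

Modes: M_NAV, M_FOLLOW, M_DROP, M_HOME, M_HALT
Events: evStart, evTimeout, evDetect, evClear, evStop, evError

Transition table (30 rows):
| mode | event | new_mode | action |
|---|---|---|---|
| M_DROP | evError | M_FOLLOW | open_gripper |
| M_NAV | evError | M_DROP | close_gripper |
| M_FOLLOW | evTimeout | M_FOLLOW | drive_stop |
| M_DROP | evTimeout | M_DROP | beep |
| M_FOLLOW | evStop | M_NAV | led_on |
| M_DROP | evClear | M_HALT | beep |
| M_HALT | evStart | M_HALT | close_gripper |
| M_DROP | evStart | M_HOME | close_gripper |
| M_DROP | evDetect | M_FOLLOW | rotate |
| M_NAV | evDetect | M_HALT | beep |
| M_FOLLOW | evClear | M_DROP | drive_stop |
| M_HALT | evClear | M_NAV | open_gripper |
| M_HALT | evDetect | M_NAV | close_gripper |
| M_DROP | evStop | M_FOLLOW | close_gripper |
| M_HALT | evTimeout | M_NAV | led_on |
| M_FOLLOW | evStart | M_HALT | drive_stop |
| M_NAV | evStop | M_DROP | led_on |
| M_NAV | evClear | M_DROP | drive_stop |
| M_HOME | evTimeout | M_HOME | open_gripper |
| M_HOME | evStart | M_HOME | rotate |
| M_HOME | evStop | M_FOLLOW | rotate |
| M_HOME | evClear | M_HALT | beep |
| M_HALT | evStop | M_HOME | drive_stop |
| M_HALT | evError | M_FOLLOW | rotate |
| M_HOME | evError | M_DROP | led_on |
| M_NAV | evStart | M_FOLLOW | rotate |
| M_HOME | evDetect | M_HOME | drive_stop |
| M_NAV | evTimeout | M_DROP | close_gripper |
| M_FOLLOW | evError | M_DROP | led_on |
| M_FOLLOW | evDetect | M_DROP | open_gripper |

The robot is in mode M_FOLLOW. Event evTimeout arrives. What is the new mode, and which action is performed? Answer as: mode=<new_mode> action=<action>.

current mode = M_FOLLOW; filter table to that mode:
  (M_FOLLOW, evTimeout) → (M_FOLLOW, drive_stop)  ← event matches
  (M_FOLLOW, evStop) → (M_NAV, led_on)
  (M_FOLLOW, evClear) → (M_DROP, drive_stop)
  (M_FOLLOW, evStart) → (M_HALT, drive_stop)
  (M_FOLLOW, evError) → (M_DROP, led_on)
  (M_FOLLOW, evDetect) → (M_DROP, open_gripper)
event = evTimeout selects (M_FOLLOW, drive_stop)

mode=M_FOLLOW action=drive_stop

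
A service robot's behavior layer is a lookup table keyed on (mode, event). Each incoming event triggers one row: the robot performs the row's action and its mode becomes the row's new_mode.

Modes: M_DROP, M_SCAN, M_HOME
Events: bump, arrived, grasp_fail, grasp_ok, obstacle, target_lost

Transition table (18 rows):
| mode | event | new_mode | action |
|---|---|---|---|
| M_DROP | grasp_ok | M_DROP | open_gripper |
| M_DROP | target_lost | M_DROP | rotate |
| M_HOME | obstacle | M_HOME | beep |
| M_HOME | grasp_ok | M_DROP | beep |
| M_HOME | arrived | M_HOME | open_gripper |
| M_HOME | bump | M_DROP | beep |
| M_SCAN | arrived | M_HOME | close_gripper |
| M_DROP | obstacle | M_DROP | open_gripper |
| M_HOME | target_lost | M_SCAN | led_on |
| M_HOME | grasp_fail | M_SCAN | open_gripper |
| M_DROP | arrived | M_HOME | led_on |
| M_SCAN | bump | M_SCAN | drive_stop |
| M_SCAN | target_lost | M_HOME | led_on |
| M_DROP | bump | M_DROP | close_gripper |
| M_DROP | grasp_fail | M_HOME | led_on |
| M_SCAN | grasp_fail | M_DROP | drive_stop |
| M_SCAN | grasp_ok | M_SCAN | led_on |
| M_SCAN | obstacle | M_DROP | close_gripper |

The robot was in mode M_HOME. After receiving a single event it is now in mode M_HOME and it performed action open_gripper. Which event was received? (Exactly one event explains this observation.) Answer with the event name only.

arrived

try bump: (M_HOME, bump) → (M_DROP, beep)
try arrived: (M_HOME, arrived) → (M_HOME, open_gripper)  ← matches
try grasp_fail: (M_HOME, grasp_fail) → (M_SCAN, open_gripper)
try grasp_ok: (M_HOME, grasp_ok) → (M_DROP, beep)
try obstacle: (M_HOME, obstacle) → (M_HOME, beep)
try target_lost: (M_HOME, target_lost) → (M_SCAN, led_on)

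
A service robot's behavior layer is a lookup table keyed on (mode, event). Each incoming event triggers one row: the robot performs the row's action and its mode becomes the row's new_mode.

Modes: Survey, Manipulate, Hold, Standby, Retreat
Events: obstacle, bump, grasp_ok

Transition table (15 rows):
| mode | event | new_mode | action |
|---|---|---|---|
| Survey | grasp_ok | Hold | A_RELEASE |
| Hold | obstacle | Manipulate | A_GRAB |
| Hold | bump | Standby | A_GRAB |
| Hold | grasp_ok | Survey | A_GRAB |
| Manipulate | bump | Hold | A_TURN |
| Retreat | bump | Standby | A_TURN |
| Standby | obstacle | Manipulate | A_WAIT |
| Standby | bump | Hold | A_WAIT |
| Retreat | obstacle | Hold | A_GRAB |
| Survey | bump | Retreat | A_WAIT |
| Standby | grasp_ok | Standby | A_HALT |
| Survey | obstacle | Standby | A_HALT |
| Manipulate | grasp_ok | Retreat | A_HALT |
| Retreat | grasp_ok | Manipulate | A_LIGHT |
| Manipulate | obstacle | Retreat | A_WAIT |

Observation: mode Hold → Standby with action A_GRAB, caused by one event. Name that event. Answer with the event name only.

bump

try obstacle: (Hold, obstacle) → (Manipulate, A_GRAB)
try bump: (Hold, bump) → (Standby, A_GRAB)  ← matches
try grasp_ok: (Hold, grasp_ok) → (Survey, A_GRAB)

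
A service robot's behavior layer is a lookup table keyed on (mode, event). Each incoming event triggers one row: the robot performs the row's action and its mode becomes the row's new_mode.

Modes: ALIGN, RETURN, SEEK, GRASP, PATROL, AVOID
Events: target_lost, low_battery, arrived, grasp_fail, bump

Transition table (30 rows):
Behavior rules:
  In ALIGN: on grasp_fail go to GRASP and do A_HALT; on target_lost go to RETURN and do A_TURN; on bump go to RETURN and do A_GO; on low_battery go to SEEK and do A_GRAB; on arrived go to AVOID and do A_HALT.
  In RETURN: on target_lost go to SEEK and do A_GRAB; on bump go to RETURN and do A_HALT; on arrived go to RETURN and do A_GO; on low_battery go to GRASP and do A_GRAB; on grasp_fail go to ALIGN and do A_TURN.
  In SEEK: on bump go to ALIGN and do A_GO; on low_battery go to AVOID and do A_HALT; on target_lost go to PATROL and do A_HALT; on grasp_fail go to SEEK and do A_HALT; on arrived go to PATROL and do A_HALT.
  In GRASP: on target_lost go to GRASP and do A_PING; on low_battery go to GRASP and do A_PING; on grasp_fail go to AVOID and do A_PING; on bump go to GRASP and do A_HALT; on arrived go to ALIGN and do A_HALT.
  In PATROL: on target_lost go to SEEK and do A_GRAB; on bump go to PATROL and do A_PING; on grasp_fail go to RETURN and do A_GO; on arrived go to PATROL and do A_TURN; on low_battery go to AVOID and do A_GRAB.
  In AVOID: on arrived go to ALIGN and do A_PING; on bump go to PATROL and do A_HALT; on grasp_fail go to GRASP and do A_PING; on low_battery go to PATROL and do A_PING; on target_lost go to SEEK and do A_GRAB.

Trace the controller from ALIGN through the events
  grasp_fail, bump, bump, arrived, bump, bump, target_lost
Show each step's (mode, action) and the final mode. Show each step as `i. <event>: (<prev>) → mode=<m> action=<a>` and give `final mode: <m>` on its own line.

final mode: SEEK

1. grasp_fail: (ALIGN) → mode=GRASP action=A_HALT
2. bump: (GRASP) → mode=GRASP action=A_HALT
3. bump: (GRASP) → mode=GRASP action=A_HALT
4. arrived: (GRASP) → mode=ALIGN action=A_HALT
5. bump: (ALIGN) → mode=RETURN action=A_GO
6. bump: (RETURN) → mode=RETURN action=A_HALT
7. target_lost: (RETURN) → mode=SEEK action=A_GRAB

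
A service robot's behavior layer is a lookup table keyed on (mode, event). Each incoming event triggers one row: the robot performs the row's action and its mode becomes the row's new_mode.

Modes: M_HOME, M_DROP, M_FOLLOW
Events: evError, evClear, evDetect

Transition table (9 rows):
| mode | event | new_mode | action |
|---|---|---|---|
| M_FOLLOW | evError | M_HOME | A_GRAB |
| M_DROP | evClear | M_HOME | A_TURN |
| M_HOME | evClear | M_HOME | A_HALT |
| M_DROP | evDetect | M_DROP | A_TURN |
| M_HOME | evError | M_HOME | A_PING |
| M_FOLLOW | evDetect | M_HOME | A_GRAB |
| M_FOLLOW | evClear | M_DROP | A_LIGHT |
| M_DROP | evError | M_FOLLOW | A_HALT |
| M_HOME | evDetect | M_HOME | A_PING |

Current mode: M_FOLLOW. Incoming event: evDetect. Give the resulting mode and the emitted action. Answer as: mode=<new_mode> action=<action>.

mode=M_HOME action=A_GRAB

current mode = M_FOLLOW; filter table to that mode:
  (M_FOLLOW, evError) → (M_HOME, A_GRAB)
  (M_FOLLOW, evDetect) → (M_HOME, A_GRAB)  ← event matches
  (M_FOLLOW, evClear) → (M_DROP, A_LIGHT)
event = evDetect selects (M_HOME, A_GRAB)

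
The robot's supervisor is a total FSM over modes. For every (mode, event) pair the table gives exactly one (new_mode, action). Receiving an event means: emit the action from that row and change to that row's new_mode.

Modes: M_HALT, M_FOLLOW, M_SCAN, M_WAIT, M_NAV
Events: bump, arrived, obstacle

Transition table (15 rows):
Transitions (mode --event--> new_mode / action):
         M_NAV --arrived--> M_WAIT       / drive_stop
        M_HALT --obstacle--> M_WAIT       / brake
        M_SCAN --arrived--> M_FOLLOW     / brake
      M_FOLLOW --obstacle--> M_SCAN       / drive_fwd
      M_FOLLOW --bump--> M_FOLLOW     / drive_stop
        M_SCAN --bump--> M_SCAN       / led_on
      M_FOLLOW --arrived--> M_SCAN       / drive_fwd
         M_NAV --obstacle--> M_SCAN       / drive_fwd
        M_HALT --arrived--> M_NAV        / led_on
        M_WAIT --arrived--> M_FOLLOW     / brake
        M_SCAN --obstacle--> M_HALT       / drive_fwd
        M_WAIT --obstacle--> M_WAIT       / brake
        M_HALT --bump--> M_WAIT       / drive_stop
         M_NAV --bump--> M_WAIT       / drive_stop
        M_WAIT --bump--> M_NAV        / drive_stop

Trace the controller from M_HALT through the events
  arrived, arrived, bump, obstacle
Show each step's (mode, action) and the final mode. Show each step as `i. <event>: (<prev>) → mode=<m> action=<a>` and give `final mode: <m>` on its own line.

final mode: M_SCAN

1. arrived: (M_HALT) → mode=M_NAV action=led_on
2. arrived: (M_NAV) → mode=M_WAIT action=drive_stop
3. bump: (M_WAIT) → mode=M_NAV action=drive_stop
4. obstacle: (M_NAV) → mode=M_SCAN action=drive_fwd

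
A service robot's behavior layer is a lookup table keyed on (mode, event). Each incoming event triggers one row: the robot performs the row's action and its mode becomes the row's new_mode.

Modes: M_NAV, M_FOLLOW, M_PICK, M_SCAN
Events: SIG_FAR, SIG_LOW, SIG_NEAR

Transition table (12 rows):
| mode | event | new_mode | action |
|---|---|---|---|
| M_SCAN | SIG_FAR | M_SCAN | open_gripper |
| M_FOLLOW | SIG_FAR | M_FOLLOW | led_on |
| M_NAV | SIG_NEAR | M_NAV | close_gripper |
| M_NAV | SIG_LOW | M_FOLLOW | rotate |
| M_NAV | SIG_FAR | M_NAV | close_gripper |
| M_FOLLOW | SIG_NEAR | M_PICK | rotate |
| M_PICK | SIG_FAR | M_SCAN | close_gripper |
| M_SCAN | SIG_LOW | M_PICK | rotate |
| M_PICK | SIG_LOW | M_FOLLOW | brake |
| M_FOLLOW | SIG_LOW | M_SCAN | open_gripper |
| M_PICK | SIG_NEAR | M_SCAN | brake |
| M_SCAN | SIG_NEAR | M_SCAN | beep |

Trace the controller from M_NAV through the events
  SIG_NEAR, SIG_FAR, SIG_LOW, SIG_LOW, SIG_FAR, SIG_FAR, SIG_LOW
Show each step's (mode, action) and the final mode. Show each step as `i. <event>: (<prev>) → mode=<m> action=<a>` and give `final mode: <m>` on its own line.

final mode: M_PICK

1. SIG_NEAR: (M_NAV) → mode=M_NAV action=close_gripper
2. SIG_FAR: (M_NAV) → mode=M_NAV action=close_gripper
3. SIG_LOW: (M_NAV) → mode=M_FOLLOW action=rotate
4. SIG_LOW: (M_FOLLOW) → mode=M_SCAN action=open_gripper
5. SIG_FAR: (M_SCAN) → mode=M_SCAN action=open_gripper
6. SIG_FAR: (M_SCAN) → mode=M_SCAN action=open_gripper
7. SIG_LOW: (M_SCAN) → mode=M_PICK action=rotate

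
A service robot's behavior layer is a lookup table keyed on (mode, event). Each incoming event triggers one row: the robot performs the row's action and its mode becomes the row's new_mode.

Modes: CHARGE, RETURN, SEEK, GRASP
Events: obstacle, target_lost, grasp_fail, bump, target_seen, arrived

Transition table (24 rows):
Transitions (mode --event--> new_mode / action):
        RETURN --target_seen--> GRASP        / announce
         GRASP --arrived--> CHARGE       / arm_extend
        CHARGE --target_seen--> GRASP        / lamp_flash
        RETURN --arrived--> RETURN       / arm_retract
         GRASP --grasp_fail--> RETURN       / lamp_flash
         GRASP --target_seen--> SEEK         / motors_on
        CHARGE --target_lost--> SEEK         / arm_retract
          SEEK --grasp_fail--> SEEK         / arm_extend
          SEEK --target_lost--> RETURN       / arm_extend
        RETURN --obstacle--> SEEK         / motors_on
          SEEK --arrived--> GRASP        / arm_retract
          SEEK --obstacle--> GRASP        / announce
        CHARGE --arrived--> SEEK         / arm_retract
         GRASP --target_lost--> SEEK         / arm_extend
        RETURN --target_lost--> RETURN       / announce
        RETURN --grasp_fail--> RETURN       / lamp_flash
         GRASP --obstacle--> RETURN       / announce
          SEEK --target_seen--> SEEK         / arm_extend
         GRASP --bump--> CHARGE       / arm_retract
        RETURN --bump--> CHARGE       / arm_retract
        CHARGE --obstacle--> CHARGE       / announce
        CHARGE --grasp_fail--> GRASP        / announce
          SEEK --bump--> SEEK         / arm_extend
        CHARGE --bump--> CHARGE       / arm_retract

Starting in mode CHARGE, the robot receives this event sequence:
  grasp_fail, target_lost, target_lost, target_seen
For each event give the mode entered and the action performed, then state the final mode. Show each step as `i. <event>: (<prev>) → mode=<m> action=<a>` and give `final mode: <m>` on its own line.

final mode: GRASP

1. grasp_fail: (CHARGE) → mode=GRASP action=announce
2. target_lost: (GRASP) → mode=SEEK action=arm_extend
3. target_lost: (SEEK) → mode=RETURN action=arm_extend
4. target_seen: (RETURN) → mode=GRASP action=announce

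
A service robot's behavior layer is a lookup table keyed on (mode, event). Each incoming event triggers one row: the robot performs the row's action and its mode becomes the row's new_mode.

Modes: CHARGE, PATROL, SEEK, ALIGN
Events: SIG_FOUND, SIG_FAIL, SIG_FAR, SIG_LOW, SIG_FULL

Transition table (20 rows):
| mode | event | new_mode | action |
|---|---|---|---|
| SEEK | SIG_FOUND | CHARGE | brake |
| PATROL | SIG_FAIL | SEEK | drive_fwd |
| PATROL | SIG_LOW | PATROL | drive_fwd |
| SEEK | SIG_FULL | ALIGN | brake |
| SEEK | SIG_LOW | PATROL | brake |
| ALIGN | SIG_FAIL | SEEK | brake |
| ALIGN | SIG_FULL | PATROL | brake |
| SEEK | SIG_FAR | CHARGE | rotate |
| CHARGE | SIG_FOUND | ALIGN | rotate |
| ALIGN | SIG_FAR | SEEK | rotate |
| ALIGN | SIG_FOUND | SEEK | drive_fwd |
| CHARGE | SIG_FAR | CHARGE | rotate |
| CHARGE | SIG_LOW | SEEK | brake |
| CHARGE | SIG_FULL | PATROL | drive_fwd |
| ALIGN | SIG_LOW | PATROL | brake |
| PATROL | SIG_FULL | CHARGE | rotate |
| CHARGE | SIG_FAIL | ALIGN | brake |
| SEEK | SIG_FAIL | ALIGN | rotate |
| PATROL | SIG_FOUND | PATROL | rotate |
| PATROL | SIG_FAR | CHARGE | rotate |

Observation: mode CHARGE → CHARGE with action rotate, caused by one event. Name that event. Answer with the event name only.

SIG_FAR

try SIG_FOUND: (CHARGE, SIG_FOUND) → (ALIGN, rotate)
try SIG_FAIL: (CHARGE, SIG_FAIL) → (ALIGN, brake)
try SIG_FAR: (CHARGE, SIG_FAR) → (CHARGE, rotate)  ← matches
try SIG_LOW: (CHARGE, SIG_LOW) → (SEEK, brake)
try SIG_FULL: (CHARGE, SIG_FULL) → (PATROL, drive_fwd)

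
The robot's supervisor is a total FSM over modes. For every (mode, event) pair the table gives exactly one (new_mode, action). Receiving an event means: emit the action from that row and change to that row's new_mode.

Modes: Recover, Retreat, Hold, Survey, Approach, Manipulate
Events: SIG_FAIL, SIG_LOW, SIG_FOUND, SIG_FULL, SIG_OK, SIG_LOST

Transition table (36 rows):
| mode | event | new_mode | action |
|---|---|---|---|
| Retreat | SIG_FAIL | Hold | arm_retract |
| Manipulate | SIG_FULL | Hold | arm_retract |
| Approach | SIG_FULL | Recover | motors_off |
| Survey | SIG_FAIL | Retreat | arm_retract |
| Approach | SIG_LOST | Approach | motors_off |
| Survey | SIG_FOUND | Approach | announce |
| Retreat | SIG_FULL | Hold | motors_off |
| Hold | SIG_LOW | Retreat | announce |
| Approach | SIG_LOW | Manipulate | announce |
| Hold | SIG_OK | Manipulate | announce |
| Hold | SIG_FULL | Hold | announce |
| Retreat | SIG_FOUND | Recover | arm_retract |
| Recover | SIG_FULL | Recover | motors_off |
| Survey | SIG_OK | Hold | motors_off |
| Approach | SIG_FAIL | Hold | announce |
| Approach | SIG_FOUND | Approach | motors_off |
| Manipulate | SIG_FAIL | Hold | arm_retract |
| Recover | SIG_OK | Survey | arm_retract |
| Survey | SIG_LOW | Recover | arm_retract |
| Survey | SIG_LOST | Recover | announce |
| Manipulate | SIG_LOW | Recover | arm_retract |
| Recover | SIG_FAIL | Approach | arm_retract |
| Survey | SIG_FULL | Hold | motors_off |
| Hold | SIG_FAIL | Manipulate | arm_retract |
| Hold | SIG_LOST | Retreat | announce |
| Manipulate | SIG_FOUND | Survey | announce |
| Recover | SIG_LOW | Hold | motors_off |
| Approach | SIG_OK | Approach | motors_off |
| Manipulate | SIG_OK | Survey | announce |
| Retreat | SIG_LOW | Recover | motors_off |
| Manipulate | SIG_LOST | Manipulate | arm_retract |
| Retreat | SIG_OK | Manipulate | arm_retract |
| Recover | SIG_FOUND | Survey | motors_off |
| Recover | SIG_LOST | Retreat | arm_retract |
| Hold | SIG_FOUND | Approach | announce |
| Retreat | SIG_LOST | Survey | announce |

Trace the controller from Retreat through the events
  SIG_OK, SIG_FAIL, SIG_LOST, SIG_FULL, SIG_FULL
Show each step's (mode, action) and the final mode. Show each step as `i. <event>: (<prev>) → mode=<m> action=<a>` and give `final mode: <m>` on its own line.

final mode: Hold

1. SIG_OK: (Retreat) → mode=Manipulate action=arm_retract
2. SIG_FAIL: (Manipulate) → mode=Hold action=arm_retract
3. SIG_LOST: (Hold) → mode=Retreat action=announce
4. SIG_FULL: (Retreat) → mode=Hold action=motors_off
5. SIG_FULL: (Hold) → mode=Hold action=announce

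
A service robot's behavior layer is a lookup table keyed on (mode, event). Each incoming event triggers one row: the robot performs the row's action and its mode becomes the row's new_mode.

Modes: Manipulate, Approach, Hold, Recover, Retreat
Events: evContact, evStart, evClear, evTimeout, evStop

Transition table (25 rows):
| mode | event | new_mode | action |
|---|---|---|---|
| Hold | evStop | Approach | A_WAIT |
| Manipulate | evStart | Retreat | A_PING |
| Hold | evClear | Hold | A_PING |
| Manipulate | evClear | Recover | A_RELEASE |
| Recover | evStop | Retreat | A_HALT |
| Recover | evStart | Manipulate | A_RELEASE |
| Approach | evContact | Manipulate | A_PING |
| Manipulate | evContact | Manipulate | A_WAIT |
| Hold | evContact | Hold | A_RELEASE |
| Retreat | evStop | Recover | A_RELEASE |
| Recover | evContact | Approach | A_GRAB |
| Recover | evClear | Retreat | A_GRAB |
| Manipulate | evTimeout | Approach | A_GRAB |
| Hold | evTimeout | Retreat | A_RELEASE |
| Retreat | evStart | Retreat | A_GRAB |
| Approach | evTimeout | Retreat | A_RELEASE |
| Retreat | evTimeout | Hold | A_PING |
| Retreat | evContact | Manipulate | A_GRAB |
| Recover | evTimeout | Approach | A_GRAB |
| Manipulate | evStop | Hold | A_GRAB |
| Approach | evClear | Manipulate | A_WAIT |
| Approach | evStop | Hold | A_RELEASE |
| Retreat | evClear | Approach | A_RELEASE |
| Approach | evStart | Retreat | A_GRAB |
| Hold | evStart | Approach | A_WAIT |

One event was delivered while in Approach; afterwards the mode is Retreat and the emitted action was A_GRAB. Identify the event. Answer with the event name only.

try evContact: (Approach, evContact) → (Manipulate, A_PING)
try evStart: (Approach, evStart) → (Retreat, A_GRAB)  ← matches
try evClear: (Approach, evClear) → (Manipulate, A_WAIT)
try evTimeout: (Approach, evTimeout) → (Retreat, A_RELEASE)
try evStop: (Approach, evStop) → (Hold, A_RELEASE)

evStart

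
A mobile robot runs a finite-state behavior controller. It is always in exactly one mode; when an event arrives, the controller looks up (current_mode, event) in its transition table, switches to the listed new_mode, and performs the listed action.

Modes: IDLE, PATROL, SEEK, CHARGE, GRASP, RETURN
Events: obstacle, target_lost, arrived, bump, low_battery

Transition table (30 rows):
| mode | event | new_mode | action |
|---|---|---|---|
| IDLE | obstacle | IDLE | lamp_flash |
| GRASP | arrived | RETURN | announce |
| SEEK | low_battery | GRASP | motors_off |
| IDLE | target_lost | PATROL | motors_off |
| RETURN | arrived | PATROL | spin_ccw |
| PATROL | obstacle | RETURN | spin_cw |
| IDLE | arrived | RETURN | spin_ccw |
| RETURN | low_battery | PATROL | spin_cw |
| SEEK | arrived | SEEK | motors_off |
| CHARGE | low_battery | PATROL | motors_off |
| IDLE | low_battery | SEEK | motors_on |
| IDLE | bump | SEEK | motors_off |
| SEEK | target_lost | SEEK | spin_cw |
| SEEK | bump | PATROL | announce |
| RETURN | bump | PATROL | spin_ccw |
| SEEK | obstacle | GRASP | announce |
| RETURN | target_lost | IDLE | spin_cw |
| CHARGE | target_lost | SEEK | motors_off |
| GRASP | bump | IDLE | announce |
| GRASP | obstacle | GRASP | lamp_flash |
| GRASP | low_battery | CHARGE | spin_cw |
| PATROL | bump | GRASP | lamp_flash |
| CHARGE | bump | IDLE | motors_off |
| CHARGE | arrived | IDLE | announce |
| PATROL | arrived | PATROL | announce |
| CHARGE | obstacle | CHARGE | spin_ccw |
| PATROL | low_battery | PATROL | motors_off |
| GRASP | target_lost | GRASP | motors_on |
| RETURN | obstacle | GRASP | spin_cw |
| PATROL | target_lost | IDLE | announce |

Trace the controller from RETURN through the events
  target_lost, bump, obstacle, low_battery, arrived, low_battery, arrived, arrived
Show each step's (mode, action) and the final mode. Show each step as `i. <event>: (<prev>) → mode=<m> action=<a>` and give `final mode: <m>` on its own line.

final mode: SEEK

1. target_lost: (RETURN) → mode=IDLE action=spin_cw
2. bump: (IDLE) → mode=SEEK action=motors_off
3. obstacle: (SEEK) → mode=GRASP action=announce
4. low_battery: (GRASP) → mode=CHARGE action=spin_cw
5. arrived: (CHARGE) → mode=IDLE action=announce
6. low_battery: (IDLE) → mode=SEEK action=motors_on
7. arrived: (SEEK) → mode=SEEK action=motors_off
8. arrived: (SEEK) → mode=SEEK action=motors_off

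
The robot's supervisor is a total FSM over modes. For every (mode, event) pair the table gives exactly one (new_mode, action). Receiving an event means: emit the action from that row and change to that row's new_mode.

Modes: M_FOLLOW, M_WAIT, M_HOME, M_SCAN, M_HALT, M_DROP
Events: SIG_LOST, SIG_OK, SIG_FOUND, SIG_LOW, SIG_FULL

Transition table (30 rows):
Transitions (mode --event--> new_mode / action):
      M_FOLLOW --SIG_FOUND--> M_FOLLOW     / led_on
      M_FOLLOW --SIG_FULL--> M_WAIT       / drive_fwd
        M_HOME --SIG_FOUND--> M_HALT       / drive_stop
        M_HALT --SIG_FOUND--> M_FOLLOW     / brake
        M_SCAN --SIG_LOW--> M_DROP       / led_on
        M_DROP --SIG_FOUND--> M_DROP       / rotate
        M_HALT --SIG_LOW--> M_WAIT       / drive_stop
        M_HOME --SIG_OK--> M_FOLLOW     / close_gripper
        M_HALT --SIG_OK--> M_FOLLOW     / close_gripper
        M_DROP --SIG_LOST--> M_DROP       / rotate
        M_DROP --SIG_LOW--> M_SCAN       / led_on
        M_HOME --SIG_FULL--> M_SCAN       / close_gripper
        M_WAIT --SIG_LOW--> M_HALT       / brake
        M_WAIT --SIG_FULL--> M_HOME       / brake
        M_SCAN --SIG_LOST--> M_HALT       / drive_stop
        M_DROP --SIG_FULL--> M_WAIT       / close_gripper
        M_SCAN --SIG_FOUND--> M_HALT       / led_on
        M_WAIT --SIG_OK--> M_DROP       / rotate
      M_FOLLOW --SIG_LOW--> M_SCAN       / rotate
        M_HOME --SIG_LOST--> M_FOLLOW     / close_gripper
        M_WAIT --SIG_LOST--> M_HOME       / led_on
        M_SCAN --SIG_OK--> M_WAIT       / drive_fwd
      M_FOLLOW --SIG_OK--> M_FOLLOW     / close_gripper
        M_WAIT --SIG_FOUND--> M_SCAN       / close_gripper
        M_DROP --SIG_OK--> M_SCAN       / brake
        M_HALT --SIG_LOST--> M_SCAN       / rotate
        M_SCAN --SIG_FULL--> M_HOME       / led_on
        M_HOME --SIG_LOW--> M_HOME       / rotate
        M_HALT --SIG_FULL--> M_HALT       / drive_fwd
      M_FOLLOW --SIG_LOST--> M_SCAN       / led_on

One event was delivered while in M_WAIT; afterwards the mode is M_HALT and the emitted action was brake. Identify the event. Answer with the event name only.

SIG_LOW

try SIG_LOST: (M_WAIT, SIG_LOST) → (M_HOME, led_on)
try SIG_OK: (M_WAIT, SIG_OK) → (M_DROP, rotate)
try SIG_FOUND: (M_WAIT, SIG_FOUND) → (M_SCAN, close_gripper)
try SIG_LOW: (M_WAIT, SIG_LOW) → (M_HALT, brake)  ← matches
try SIG_FULL: (M_WAIT, SIG_FULL) → (M_HOME, brake)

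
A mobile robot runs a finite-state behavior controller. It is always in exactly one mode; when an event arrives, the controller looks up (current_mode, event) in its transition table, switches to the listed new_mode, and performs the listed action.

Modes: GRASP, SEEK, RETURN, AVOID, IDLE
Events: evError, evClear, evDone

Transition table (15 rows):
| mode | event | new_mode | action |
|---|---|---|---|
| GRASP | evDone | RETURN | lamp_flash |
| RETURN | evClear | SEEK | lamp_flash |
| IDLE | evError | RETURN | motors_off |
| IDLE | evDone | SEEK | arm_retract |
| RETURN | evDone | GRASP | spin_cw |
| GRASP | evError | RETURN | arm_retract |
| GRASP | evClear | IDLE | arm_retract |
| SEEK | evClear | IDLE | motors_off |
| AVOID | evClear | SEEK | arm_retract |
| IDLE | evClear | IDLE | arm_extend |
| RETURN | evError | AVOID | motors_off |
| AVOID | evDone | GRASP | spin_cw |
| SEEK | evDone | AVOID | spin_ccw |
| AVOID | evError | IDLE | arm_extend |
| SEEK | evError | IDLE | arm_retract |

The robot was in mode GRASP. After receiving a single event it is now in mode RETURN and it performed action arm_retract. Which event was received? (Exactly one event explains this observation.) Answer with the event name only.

try evError: (GRASP, evError) → (RETURN, arm_retract)  ← matches
try evClear: (GRASP, evClear) → (IDLE, arm_retract)
try evDone: (GRASP, evDone) → (RETURN, lamp_flash)

evError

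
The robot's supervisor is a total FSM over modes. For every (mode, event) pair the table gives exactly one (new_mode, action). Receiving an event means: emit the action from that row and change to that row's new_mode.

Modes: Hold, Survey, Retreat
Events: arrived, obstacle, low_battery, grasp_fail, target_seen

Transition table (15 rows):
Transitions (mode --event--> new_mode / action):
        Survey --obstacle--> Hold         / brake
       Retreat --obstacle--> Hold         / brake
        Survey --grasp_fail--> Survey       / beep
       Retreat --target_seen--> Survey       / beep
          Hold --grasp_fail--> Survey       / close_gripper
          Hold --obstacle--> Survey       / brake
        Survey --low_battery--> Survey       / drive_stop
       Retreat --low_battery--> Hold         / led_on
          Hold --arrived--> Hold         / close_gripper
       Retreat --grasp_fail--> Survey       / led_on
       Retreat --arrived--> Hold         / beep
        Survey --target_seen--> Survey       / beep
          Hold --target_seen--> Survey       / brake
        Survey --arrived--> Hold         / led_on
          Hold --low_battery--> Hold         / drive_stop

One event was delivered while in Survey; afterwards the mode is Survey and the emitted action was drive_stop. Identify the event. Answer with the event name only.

try arrived: (Survey, arrived) → (Hold, led_on)
try obstacle: (Survey, obstacle) → (Hold, brake)
try low_battery: (Survey, low_battery) → (Survey, drive_stop)  ← matches
try grasp_fail: (Survey, grasp_fail) → (Survey, beep)
try target_seen: (Survey, target_seen) → (Survey, beep)

low_battery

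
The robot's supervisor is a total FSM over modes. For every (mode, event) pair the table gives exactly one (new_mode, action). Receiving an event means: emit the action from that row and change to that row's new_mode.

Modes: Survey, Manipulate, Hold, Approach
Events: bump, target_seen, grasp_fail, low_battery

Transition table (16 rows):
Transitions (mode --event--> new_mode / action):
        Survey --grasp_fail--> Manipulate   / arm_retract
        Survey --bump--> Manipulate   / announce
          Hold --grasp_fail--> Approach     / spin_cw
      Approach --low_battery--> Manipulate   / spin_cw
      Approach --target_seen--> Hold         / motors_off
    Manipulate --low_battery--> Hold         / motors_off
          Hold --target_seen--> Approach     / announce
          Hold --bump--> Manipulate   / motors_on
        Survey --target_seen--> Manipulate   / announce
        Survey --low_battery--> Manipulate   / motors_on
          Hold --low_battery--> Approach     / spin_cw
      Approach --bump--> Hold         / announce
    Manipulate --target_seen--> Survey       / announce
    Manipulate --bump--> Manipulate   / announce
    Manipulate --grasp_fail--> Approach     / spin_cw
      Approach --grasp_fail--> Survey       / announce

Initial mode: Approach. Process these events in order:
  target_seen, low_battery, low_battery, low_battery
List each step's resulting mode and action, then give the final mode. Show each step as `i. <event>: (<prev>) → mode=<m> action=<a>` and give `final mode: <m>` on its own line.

1. target_seen: (Approach) → mode=Hold action=motors_off
2. low_battery: (Hold) → mode=Approach action=spin_cw
3. low_battery: (Approach) → mode=Manipulate action=spin_cw
4. low_battery: (Manipulate) → mode=Hold action=motors_off

final mode: Hold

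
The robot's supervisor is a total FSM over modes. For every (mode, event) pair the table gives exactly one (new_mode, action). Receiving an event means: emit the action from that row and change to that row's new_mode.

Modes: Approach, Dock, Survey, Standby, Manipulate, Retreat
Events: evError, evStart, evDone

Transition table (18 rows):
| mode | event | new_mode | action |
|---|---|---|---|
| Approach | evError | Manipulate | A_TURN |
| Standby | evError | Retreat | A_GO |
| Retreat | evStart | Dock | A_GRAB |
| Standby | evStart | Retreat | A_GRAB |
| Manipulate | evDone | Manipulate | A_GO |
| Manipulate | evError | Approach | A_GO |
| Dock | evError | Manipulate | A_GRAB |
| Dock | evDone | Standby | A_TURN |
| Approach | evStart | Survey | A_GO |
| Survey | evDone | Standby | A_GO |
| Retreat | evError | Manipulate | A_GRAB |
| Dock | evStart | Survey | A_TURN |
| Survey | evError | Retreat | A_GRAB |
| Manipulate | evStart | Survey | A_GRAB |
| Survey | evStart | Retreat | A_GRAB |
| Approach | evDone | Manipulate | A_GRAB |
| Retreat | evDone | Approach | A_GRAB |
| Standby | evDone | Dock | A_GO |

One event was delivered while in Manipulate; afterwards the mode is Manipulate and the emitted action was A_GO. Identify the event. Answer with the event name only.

try evError: (Manipulate, evError) → (Approach, A_GO)
try evStart: (Manipulate, evStart) → (Survey, A_GRAB)
try evDone: (Manipulate, evDone) → (Manipulate, A_GO)  ← matches

evDone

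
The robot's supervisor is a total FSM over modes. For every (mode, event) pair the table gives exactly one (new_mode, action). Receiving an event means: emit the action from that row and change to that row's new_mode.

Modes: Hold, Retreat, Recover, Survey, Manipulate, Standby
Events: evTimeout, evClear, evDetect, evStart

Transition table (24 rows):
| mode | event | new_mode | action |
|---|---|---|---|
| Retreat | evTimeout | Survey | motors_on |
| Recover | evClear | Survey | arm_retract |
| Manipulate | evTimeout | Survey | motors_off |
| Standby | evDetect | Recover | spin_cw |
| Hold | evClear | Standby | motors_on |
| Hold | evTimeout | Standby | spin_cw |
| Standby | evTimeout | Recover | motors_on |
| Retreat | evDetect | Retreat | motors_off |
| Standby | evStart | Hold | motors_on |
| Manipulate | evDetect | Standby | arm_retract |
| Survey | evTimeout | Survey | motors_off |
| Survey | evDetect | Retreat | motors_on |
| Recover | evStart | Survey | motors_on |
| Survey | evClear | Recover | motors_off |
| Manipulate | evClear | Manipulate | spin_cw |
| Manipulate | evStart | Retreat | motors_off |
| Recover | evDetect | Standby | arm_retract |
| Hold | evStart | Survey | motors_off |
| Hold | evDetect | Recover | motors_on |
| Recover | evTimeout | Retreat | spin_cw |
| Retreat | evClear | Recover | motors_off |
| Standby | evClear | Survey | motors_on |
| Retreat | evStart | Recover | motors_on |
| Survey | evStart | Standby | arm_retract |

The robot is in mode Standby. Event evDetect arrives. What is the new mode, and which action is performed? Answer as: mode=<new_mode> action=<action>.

mode=Recover action=spin_cw

current mode = Standby; filter table to that mode:
  (Standby, evDetect) → (Recover, spin_cw)  ← event matches
  (Standby, evTimeout) → (Recover, motors_on)
  (Standby, evStart) → (Hold, motors_on)
  (Standby, evClear) → (Survey, motors_on)
event = evDetect selects (Recover, spin_cw)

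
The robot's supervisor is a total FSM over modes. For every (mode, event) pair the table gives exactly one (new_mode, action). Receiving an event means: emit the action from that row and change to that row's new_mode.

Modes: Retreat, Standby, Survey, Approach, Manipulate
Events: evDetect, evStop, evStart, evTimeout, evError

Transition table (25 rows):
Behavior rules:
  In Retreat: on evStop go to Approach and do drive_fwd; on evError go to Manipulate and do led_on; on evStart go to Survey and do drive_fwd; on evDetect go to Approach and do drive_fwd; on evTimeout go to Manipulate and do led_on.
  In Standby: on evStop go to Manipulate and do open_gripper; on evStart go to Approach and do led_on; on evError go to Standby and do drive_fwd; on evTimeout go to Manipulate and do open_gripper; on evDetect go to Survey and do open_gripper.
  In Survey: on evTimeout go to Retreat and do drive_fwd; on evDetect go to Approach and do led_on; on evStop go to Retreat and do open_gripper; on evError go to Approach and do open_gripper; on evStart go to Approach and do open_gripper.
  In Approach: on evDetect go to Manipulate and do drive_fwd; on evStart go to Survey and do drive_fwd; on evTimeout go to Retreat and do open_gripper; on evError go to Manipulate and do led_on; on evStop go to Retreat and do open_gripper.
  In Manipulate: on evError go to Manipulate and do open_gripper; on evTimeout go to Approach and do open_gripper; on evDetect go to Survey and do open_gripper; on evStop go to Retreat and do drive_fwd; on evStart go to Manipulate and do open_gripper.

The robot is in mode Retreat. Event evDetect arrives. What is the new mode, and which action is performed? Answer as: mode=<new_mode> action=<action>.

mode=Approach action=drive_fwd

current mode = Retreat; filter table to that mode:
  (Retreat, evStop) → (Approach, drive_fwd)
  (Retreat, evError) → (Manipulate, led_on)
  (Retreat, evStart) → (Survey, drive_fwd)
  (Retreat, evDetect) → (Approach, drive_fwd)  ← event matches
  (Retreat, evTimeout) → (Manipulate, led_on)
event = evDetect selects (Approach, drive_fwd)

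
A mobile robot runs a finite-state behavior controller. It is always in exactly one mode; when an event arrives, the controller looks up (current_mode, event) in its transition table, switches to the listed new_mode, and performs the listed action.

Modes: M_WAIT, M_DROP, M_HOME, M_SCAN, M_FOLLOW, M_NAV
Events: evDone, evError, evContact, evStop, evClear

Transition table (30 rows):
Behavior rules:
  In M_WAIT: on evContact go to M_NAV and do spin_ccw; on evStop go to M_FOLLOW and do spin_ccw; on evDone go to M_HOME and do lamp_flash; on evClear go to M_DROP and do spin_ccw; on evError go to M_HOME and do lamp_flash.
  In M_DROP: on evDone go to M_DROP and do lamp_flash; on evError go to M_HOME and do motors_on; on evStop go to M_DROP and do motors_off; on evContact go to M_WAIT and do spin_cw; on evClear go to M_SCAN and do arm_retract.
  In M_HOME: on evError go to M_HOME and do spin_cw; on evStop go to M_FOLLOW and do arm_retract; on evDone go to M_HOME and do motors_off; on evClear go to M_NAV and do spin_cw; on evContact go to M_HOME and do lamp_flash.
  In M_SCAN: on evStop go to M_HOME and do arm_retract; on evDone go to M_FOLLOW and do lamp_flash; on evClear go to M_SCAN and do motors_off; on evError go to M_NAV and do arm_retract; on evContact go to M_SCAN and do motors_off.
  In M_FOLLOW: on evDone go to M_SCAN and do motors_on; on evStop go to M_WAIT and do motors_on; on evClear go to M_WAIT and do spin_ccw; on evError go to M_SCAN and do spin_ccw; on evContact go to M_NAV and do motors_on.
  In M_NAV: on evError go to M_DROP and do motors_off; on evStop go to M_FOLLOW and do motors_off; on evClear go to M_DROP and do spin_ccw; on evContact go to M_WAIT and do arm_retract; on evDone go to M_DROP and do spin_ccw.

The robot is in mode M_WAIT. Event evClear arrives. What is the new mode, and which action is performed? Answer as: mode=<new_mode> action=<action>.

current mode = M_WAIT; filter table to that mode:
  (M_WAIT, evContact) → (M_NAV, spin_ccw)
  (M_WAIT, evStop) → (M_FOLLOW, spin_ccw)
  (M_WAIT, evDone) → (M_HOME, lamp_flash)
  (M_WAIT, evClear) → (M_DROP, spin_ccw)  ← event matches
  (M_WAIT, evError) → (M_HOME, lamp_flash)
event = evClear selects (M_DROP, spin_ccw)

mode=M_DROP action=spin_ccw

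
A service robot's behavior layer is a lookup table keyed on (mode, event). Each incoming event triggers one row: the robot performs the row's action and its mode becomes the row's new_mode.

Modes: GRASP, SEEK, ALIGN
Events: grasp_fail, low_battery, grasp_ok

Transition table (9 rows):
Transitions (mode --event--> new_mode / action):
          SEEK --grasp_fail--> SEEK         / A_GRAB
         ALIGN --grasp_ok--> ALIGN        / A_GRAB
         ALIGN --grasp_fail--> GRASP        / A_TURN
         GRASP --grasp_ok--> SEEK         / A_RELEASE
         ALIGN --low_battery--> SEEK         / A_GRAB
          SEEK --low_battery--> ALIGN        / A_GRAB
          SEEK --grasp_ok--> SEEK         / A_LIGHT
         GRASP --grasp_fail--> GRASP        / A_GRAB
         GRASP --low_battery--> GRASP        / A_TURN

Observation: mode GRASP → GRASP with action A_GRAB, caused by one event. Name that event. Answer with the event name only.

try grasp_fail: (GRASP, grasp_fail) → (GRASP, A_GRAB)  ← matches
try low_battery: (GRASP, low_battery) → (GRASP, A_TURN)
try grasp_ok: (GRASP, grasp_ok) → (SEEK, A_RELEASE)

grasp_fail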